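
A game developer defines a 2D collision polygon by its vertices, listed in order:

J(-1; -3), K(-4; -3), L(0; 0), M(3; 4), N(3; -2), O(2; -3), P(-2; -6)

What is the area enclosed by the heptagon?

Apply the shoelace formula: 2A = Σ (x_i·y_{i+1} − x_{i+1}·y_i), indices taken mod 7.
Σ = (-9) + (0) + (0) + (-18) + (-5) + (-18) + (0) = -50
Area = |Σ|/2 = 25.

25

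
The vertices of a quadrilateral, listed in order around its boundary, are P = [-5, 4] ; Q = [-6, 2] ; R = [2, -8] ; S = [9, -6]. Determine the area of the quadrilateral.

62

Σ = (14) + (44) + (60) + (6) = 124
Area = |Σ|/2 = 62.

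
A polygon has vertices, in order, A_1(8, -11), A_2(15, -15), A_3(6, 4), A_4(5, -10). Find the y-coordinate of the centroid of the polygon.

Apply the shoelace formula. First the cross-terms c_i = x_i·y_{i+1} − x_{i+1}·y_i:
  45, 150, -80, 25  ⇒  2A = 140, A = 70.
Then Σ (y_i + y_{i+1})·c_i = -2865, so ȳ = -2865 / (6·70) = -191/28.

-191/28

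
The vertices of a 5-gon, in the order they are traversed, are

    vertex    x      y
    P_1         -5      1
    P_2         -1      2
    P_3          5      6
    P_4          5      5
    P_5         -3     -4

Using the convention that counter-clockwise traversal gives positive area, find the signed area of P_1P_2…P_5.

-29

Apply the surveyor's formula: 2A = Σ (x_i·y_{i+1} − x_{i+1}·y_i), indices taken mod 5.
Σ = (-9) + (-16) + (-5) + (-5) + (-23) = -58
Signed area = Σ/2 = -29 (negative ⇒ clockwise traversal).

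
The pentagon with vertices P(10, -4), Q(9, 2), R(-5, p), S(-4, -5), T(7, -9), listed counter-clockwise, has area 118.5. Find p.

1

The doubled signed area Σ (x_i y_{i+1} − x_{i+1} y_i) is linear in p.
With p=0 it equals 224; the coefficient of p is 13 (from the two edges through R).
So 13·p + 224 = 2·118.5 = 237 ⇒ p = 1.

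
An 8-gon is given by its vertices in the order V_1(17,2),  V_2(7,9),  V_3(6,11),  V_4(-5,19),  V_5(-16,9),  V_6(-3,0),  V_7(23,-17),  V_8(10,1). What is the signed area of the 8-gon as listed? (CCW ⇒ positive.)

Apply the surveyor's formula: 2A = Σ (x_i·y_{i+1} − x_{i+1}·y_i), indices taken mod 8.
Σ = (139) + (23) + (169) + (259) + (27) + (51) + (193) + (3) = 864
Signed area = Σ/2 = 432 (positive ⇒ counter-clockwise traversal).

432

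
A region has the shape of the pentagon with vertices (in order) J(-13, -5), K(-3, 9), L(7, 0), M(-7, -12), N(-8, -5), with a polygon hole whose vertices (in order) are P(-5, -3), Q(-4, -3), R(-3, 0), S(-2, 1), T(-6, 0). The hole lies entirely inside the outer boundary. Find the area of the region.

Outer boundary:
Apply the shoelace formula: 2A = Σ (x_i·y_{i+1} − x_{i+1}·y_i), indices taken mod 5.
Σ = (-132) + (-63) + (-84) + (-61) + (-25) = -365
Area = |Σ|/2 = 182.5.
Hole:
Apply the shoelace formula: 2A = Σ (x_i·y_{i+1} − x_{i+1}·y_i), indices taken mod 5.
P→Q: (-5)(-3) − (-4)(-3) = 3
Q→R: (-4)(0) − (-3)(-3) = -9
R→S: (-3)(1) − (-2)(0) = -3
S→T: (-2)(0) − (-6)(1) = 6
T→P: (-6)(-3) − (-5)(0) = 18
Σ = 15
Area = |Σ|/2 = 7.5.
Net area = 182.5 − 7.5 = 175.

175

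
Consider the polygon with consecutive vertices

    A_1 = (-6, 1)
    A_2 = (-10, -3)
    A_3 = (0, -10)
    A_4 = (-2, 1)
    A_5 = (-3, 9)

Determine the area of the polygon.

Σ = (28) + (100) + (-20) + (-15) + (51) = 144
Area = |Σ|/2 = 72.

72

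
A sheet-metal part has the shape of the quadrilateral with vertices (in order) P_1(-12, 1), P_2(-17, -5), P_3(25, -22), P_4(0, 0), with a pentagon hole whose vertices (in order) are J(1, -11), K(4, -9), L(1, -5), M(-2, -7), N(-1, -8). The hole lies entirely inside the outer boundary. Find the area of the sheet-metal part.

270.5

Outer boundary:
Apply Gauss's area formula: 2A = Σ (x_i·y_{i+1} − x_{i+1}·y_i), indices taken mod 4.
Cross-terms: 77, 499, 0, 0  ⇒  Σ = 576
Area = |Σ|/2 = 288.
Hole:
Apply the shoelace (surveyor's) formula: 2A = Σ (x_i·y_{i+1} − x_{i+1}·y_i), indices taken mod 5.
Cross-terms: 35, -11, -17, 9, 19  ⇒  Σ = 35
Area = |Σ|/2 = 17.5.
Net area = 288 − 17.5 = 270.5.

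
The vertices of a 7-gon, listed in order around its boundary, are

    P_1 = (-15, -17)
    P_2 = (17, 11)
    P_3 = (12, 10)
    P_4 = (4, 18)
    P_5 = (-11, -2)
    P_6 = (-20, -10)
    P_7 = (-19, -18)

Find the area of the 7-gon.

P_1→P_2: (-15)(11) − (17)(-17) = 124
P_2→P_3: (17)(10) − (12)(11) = 38
P_3→P_4: (12)(18) − (4)(10) = 176
P_4→P_5: (4)(-2) − (-11)(18) = 190
P_5→P_6: (-11)(-10) − (-20)(-2) = 70
P_6→P_7: (-20)(-18) − (-19)(-10) = 170
P_7→P_1: (-19)(-17) − (-15)(-18) = 53
Σ = 821
Area = |Σ|/2 = 410.5.

410.5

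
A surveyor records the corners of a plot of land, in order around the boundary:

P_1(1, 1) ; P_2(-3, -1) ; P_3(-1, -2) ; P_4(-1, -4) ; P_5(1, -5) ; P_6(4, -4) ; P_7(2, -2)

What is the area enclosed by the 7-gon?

19

Apply the surveyor's formula: 2A = Σ (x_i·y_{i+1} − x_{i+1}·y_i), indices taken mod 7.
Σ = (2) + (5) + (2) + (9) + (16) + (0) + (4) = 38
Area = |Σ|/2 = 19.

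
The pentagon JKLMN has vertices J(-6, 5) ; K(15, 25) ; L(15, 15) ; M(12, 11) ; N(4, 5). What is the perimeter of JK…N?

|JK| = √((21)² + (20)²) = √841 = 29
|KL| = √((0)² + (-10)²) = √100 = 10
|LM| = √((-3)² + (-4)²) = √25 = 5
|MN| = √((-8)² + (-6)²) = √100 = 10
|NJ| = √((-10)² + (0)²) = √100 = 10
Perimeter = 29 + 10 + 5 + 10 + 10 = 64.

64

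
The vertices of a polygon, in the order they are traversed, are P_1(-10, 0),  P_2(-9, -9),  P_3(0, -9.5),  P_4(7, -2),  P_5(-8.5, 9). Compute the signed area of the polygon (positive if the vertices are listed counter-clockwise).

189

Cross-terms: 90, 85.5, 66.5, 46, 90  ⇒  Σ = 378
Signed area = Σ/2 = 189 (positive ⇒ counter-clockwise traversal).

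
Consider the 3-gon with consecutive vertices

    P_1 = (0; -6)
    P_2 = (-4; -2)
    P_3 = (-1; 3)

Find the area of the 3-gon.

16

Apply the shoelace formula: 2A = Σ (x_i·y_{i+1} − x_{i+1}·y_i), indices taken mod 3.
P_1→P_2: (0)(-2) − (-4)(-6) = -24
P_2→P_3: (-4)(3) − (-1)(-2) = -14
P_3→P_1: (-1)(-6) − (0)(3) = 6
Σ = -32
Area = |Σ|/2 = 16.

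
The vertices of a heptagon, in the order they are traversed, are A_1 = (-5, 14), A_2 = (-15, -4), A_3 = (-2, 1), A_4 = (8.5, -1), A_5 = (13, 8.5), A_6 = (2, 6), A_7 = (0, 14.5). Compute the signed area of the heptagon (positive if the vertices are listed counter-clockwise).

224.125

Apply the shoelace (surveyor's) formula: 2A = Σ (x_i·y_{i+1} − x_{i+1}·y_i), indices taken mod 7.
A_1→A_2: (-5)(-4) − (-15)(14) = 230
A_2→A_3: (-15)(1) − (-2)(-4) = -23
A_3→A_4: (-2)(-1) − (8.5)(1) = -6.5
A_4→A_5: (8.5)(8.5) − (13)(-1) = 85.25
A_5→A_6: (13)(6) − (2)(8.5) = 61
A_6→A_7: (2)(14.5) − (0)(6) = 29
A_7→A_1: (0)(14) − (-5)(14.5) = 72.5
Σ = 448.25
Signed area = Σ/2 = 224.125 (positive ⇒ counter-clockwise traversal).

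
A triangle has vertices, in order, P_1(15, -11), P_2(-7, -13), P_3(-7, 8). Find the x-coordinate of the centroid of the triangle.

Apply Gauss's area formula. First the cross-terms c_i = x_i·y_{i+1} − x_{i+1}·y_i:
  -272, -147, -43  ⇒  2A = -462, A = -231.
Then Σ (x_i + x_{i+1})·c_i = -462, so x̄ = -462 / (6·(-231)) = 1/3.

1/3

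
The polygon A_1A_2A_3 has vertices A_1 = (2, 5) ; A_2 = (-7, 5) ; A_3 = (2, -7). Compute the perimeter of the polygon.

|A_1A_2| = √((-9)² + (0)²) = √81 = 9
|A_2A_3| = √((9)² + (-12)²) = √225 = 15
|A_3A_1| = √((0)² + (12)²) = √144 = 12
Perimeter = 9 + 15 + 12 = 36.

36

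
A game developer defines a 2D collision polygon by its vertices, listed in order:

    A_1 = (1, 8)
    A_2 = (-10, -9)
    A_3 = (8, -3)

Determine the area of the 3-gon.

Apply the shoelace formula: 2A = Σ (x_i·y_{i+1} − x_{i+1}·y_i), indices taken mod 3.
A_1→A_2: (1)(-9) − (-10)(8) = 71
A_2→A_3: (-10)(-3) − (8)(-9) = 102
A_3→A_1: (8)(8) − (1)(-3) = 67
Σ = 240
Area = |Σ|/2 = 120.

120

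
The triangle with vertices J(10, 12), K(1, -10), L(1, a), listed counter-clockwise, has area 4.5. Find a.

-11

Write out the shoelace sum; only the two edges meeting at L involve a:
2·Area = [(1·a − 1·(-10)) + (1·12 − 10·a)] + -112
       = -9·a + -90 = 9
⇒ a = -11.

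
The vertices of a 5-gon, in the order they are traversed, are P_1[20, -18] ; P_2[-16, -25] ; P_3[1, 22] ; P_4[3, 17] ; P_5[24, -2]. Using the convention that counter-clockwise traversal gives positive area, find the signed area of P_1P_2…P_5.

-985

Apply Gauss's area formula: 2A = Σ (x_i·y_{i+1} − x_{i+1}·y_i), indices taken mod 5.
Σ = (-788) + (-327) + (-49) + (-414) + (-392) = -1970
Signed area = Σ/2 = -985 (negative ⇒ clockwise traversal).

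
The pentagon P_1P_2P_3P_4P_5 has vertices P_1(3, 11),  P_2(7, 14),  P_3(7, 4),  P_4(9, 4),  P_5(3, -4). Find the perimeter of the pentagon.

42

|P_1P_2| = √((4)² + (3)²) = √25 = 5
|P_2P_3| = √((0)² + (-10)²) = √100 = 10
|P_3P_4| = √((2)² + (0)²) = √4 = 2
|P_4P_5| = √((-6)² + (-8)²) = √100 = 10
|P_5P_1| = √((0)² + (15)²) = √225 = 15
Perimeter = 5 + 10 + 2 + 10 + 15 = 42.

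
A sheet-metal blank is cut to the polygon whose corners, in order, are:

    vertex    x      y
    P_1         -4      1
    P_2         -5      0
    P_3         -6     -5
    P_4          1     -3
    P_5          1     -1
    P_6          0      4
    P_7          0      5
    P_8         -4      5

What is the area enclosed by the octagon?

Apply the shoelace (surveyor's) formula: 2A = Σ (x_i·y_{i+1} − x_{i+1}·y_i), indices taken mod 8.
P_1→P_2: (-4)(0) − (-5)(1) = 5
P_2→P_3: (-5)(-5) − (-6)(0) = 25
P_3→P_4: (-6)(-3) − (1)(-5) = 23
P_4→P_5: (1)(-1) − (1)(-3) = 2
P_5→P_6: (1)(4) − (0)(-1) = 4
P_6→P_7: (0)(5) − (0)(4) = 0
P_7→P_8: (0)(5) − (-4)(5) = 20
P_8→P_1: (-4)(1) − (-4)(5) = 16
Σ = 95
Area = |Σ|/2 = 47.5.

47.5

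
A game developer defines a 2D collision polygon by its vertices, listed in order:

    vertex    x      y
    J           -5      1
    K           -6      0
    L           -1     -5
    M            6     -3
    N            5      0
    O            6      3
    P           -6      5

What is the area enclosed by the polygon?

83

Σ = (6) + (30) + (33) + (15) + (15) + (48) + (19) = 166
Area = |Σ|/2 = 83.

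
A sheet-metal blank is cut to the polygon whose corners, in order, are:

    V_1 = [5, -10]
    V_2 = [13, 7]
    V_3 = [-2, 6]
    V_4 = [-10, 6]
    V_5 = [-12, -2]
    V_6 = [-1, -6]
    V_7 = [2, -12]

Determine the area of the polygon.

Apply the surveyor's formula: 2A = Σ (x_i·y_{i+1} − x_{i+1}·y_i), indices taken mod 7.
V_1→V_2: (5)(7) − (13)(-10) = 165
V_2→V_3: (13)(6) − (-2)(7) = 92
V_3→V_4: (-2)(6) − (-10)(6) = 48
V_4→V_5: (-10)(-2) − (-12)(6) = 92
V_5→V_6: (-12)(-6) − (-1)(-2) = 70
V_6→V_7: (-1)(-12) − (2)(-6) = 24
V_7→V_1: (2)(-10) − (5)(-12) = 40
Σ = 531
Area = |Σ|/2 = 265.5.

265.5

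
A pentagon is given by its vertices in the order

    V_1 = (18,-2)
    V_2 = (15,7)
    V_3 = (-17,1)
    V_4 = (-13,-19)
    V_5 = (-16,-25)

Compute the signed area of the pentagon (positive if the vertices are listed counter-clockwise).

564.5

Apply the shoelace formula: 2A = Σ (x_i·y_{i+1} − x_{i+1}·y_i), indices taken mod 5.
V_1→V_2: (18)(7) − (15)(-2) = 156
V_2→V_3: (15)(1) − (-17)(7) = 134
V_3→V_4: (-17)(-19) − (-13)(1) = 336
V_4→V_5: (-13)(-25) − (-16)(-19) = 21
V_5→V_1: (-16)(-2) − (18)(-25) = 482
Σ = 1129
Signed area = Σ/2 = 564.5 (positive ⇒ counter-clockwise traversal).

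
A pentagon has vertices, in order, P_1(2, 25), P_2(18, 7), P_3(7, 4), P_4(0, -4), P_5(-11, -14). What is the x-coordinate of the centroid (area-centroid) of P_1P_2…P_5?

313/122

Apply the surveyor's formula. First the cross-terms c_i = x_i·y_{i+1} − x_{i+1}·y_i:
  -436, 23, -28, -44, -247  ⇒  2A = -732, A = -366.
Then Σ (x_i + x_{i+1})·c_i = -5634, so x̄ = -5634 / (6·(-366)) = 313/122.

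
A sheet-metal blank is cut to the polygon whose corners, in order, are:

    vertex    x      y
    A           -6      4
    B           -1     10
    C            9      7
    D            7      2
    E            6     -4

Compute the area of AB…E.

112

Σ = (-56) + (-97) + (-31) + (-40) + (0) = -224
Area = |Σ|/2 = 112.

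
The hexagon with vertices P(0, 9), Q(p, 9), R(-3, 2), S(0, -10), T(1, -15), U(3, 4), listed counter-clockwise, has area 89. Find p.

Write out the shoelace sum; only the two edges meeting at Q involve p:
2·Area = [(0·9 − p·9) + (p·2 − (-3)·9)] + 116
       = -7·p + 143 = 178
⇒ p = -5.

-5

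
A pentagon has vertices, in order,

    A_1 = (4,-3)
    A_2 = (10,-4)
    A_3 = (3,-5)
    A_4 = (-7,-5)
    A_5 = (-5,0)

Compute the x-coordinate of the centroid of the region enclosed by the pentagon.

-187/252

Apply Gauss's area formula. First the cross-terms c_i = x_i·y_{i+1} − x_{i+1}·y_i:
  14, -38, -50, -25, 15  ⇒  2A = -84, A = -42.
Then Σ (x_i + x_{i+1})·c_i = 187, so x̄ = 187 / (6·(-42)) = -187/252.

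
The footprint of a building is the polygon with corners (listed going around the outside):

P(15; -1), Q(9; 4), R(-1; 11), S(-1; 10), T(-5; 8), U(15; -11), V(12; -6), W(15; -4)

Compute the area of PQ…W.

P→Q: (15)(4) − (9)(-1) = 69
Q→R: (9)(11) − (-1)(4) = 103
R→S: (-1)(10) − (-1)(11) = 1
S→T: (-1)(8) − (-5)(10) = 42
T→U: (-5)(-11) − (15)(8) = -65
U→V: (15)(-6) − (12)(-11) = 42
V→W: (12)(-4) − (15)(-6) = 42
W→P: (15)(-1) − (15)(-4) = 45
Σ = 279
Area = |Σ|/2 = 139.5.

139.5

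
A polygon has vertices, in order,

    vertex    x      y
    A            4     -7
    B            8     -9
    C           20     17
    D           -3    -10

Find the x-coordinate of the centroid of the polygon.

Apply the shoelace formula. First the cross-terms c_i = x_i·y_{i+1} − x_{i+1}·y_i:
  20, 316, -149, 61  ⇒  2A = 248, A = 124.
Then Σ (x_i + x_{i+1})·c_i = 6616, so x̄ = 6616 / (6·124) = 827/93.

827/93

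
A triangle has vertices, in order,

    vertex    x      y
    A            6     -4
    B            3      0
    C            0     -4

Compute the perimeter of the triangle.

|AB| = √((-3)² + (4)²) = √25 = 5
|BC| = √((-3)² + (-4)²) = √25 = 5
|CA| = √((6)² + (0)²) = √36 = 6
Perimeter = 5 + 5 + 6 = 16.

16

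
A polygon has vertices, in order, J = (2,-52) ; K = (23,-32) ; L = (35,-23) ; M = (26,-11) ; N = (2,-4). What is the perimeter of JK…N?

132

|JK| = √((21)² + (20)²) = √841 = 29
|KL| = √((12)² + (9)²) = √225 = 15
|LM| = √((-9)² + (12)²) = √225 = 15
|MN| = √((-24)² + (7)²) = √625 = 25
|NJ| = √((0)² + (-48)²) = √2304 = 48
Perimeter = 29 + 15 + 15 + 25 + 48 = 132.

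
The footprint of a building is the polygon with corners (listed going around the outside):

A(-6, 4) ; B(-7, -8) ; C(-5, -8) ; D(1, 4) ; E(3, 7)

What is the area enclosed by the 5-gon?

Apply the shoelace formula: 2A = Σ (x_i·y_{i+1} − x_{i+1}·y_i), indices taken mod 5.
A→B: (-6)(-8) − (-7)(4) = 76
B→C: (-7)(-8) − (-5)(-8) = 16
C→D: (-5)(4) − (1)(-8) = -12
D→E: (1)(7) − (3)(4) = -5
E→A: (3)(4) − (-6)(7) = 54
Σ = 129
Area = |Σ|/2 = 64.5.

64.5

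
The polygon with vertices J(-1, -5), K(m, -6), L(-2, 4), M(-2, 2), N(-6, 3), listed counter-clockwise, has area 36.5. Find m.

The doubled signed area Σ (x_i y_{i+1} − x_{i+1} y_i) is linear in m.
With m=0 it equals 37; the coefficient of m is 9 (from the two edges through K).
So 9·m + 37 = 2·36.5 = 73 ⇒ m = 4.

4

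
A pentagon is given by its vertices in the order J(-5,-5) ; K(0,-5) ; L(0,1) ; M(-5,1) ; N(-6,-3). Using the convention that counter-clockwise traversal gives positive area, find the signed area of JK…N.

33

Apply the shoelace (surveyor's) formula: 2A = Σ (x_i·y_{i+1} − x_{i+1}·y_i), indices taken mod 5.
Σ = (25) + (0) + (5) + (21) + (15) = 66
Signed area = Σ/2 = 33 (positive ⇒ counter-clockwise traversal).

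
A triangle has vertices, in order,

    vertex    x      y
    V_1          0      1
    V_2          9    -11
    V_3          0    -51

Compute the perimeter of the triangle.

|V_1V_2| = √((9)² + (-12)²) = √225 = 15
|V_2V_3| = √((-9)² + (-40)²) = √1681 = 41
|V_3V_1| = √((0)² + (52)²) = √2704 = 52
Perimeter = 15 + 41 + 52 = 108.

108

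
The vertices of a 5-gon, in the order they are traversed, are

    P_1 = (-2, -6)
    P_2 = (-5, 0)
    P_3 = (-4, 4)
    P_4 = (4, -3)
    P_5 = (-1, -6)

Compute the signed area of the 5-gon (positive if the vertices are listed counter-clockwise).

-43.5

Σ = (-30) + (-20) + (-4) + (-27) + (-6) = -87
Signed area = Σ/2 = -43.5 (negative ⇒ clockwise traversal).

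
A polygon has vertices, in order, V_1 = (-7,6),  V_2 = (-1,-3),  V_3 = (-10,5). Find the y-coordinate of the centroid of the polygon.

8/3

Apply the shoelace formula. First the cross-terms c_i = x_i·y_{i+1} − x_{i+1}·y_i:
  27, -35, -25  ⇒  2A = -33, A = -16.5.
Then Σ (y_i + y_{i+1})·c_i = -264, so ȳ = -264 / (6·(-16.5)) = 8/3.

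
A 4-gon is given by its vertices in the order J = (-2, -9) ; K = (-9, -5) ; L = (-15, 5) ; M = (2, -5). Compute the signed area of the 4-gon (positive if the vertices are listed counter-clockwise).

-77

J→K: (-2)(-5) − (-9)(-9) = -71
K→L: (-9)(5) − (-15)(-5) = -120
L→M: (-15)(-5) − (2)(5) = 65
M→J: (2)(-9) − (-2)(-5) = -28
Σ = -154
Signed area = Σ/2 = -77 (negative ⇒ clockwise traversal).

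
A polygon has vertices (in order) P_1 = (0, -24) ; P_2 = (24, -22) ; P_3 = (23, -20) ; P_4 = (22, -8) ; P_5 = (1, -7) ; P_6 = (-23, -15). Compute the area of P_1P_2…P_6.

Apply the shoelace (surveyor's) formula: 2A = Σ (x_i·y_{i+1} − x_{i+1}·y_i), indices taken mod 6.
Σ = (576) + (26) + (256) + (-146) + (-176) + (552) = 1088
Area = |Σ|/2 = 544.

544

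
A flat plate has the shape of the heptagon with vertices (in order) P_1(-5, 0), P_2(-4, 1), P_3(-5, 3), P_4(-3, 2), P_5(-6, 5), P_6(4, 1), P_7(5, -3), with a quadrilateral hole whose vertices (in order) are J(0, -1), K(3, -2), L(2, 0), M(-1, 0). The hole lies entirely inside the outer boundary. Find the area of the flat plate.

33

Outer boundary:
Apply the shoelace formula: 2A = Σ (x_i·y_{i+1} − x_{i+1}·y_i), indices taken mod 7.
Σ = (-5) + (-7) + (-1) + (-3) + (-26) + (-17) + (-15) = -74
Area = |Σ|/2 = 37.
Hole:
Apply the shoelace (surveyor's) formula: 2A = Σ (x_i·y_{i+1} − x_{i+1}·y_i), indices taken mod 4.
Σ = (3) + (4) + (0) + (1) = 8
Area = |Σ|/2 = 4.
Net area = 37 − 4 = 33.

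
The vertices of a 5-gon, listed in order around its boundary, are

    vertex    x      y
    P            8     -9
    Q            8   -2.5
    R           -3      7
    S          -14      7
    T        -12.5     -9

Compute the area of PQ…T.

Cross-terms: 52, 48.5, 77, 213.5, 184.5  ⇒  Σ = 575.5
Area = |Σ|/2 = 287.75.

287.75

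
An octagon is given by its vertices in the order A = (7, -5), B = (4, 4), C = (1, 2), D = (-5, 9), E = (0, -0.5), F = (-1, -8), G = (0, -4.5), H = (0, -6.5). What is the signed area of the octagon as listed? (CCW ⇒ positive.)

61.5

Cross-terms: 48, 4, 19, 2.5, -0.5, 4.5, 0, 45.5  ⇒  Σ = 123
Signed area = Σ/2 = 61.5 (positive ⇒ counter-clockwise traversal).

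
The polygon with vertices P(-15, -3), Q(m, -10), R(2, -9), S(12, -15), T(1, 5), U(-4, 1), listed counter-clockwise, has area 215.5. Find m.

The doubled signed area Σ (x_i y_{i+1} − x_{i+1} y_i) is linear in m.
With m=0 it equals 371; the coefficient of m is -6 (from the two edges through Q).
So -6·m + 371 = 2·215.5 = 431 ⇒ m = -10.

-10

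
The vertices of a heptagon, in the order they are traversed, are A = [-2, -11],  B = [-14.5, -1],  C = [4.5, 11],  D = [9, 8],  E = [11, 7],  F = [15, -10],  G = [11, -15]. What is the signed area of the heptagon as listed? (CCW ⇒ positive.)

Apply the surveyor's formula: 2A = Σ (x_i·y_{i+1} − x_{i+1}·y_i), indices taken mod 7.
Σ = (-157.5) + (-155) + (-63) + (-25) + (-215) + (-115) + (-151) = -881.5
Signed area = Σ/2 = -440.75 (negative ⇒ clockwise traversal).

-440.75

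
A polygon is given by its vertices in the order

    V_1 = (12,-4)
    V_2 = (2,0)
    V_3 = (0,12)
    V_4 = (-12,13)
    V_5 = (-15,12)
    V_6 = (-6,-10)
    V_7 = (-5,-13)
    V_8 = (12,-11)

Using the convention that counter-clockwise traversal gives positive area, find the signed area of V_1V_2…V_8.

Apply the shoelace formula: 2A = Σ (x_i·y_{i+1} − x_{i+1}·y_i), indices taken mod 8.
Cross-terms: 8, 24, 144, 51, 222, 28, 211, 84  ⇒  Σ = 772
Signed area = Σ/2 = 386 (positive ⇒ counter-clockwise traversal).

386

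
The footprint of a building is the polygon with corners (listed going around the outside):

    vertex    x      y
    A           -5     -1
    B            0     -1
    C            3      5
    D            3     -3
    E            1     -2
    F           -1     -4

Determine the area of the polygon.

22

Σ = (5) + (3) + (-24) + (-3) + (-6) + (-19) = -44
Area = |Σ|/2 = 22.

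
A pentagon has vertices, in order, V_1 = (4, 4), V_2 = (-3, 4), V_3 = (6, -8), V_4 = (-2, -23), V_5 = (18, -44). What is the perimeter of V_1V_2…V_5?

|V_1V_2| = √((-7)² + (0)²) = √49 = 7
|V_2V_3| = √((9)² + (-12)²) = √225 = 15
|V_3V_4| = √((-8)² + (-15)²) = √289 = 17
|V_4V_5| = √((20)² + (-21)²) = √841 = 29
|V_5V_1| = √((-14)² + (48)²) = √2500 = 50
Perimeter = 7 + 15 + 17 + 29 + 50 = 118.

118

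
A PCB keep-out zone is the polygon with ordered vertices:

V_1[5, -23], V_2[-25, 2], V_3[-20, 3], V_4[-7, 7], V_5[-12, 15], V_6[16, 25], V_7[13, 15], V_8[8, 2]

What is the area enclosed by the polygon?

826.5

Apply Gauss's area formula: 2A = Σ (x_i·y_{i+1} − x_{i+1}·y_i), indices taken mod 8.
Σ = (-565) + (-35) + (-119) + (-21) + (-540) + (-85) + (-94) + (-194) = -1653
Area = |Σ|/2 = 826.5.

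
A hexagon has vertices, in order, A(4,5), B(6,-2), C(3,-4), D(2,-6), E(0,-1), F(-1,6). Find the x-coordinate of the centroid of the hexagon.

341/147

Apply the shoelace (surveyor's) formula. First the cross-terms c_i = x_i·y_{i+1} − x_{i+1}·y_i:
  -38, -18, -10, -2, -1, -29  ⇒  2A = -98, A = -49.
Then Σ (x_i + x_{i+1})·c_i = -682, so x̄ = -682 / (6·(-49)) = 341/147.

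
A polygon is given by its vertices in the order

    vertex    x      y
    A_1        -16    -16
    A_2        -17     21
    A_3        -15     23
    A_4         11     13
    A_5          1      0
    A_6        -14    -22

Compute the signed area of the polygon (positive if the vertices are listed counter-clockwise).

Apply the shoelace formula: 2A = Σ (x_i·y_{i+1} − x_{i+1}·y_i), indices taken mod 6.
Cross-terms: -608, -76, -448, -13, -22, -128  ⇒  Σ = -1295
Signed area = Σ/2 = -647.5 (negative ⇒ clockwise traversal).

-647.5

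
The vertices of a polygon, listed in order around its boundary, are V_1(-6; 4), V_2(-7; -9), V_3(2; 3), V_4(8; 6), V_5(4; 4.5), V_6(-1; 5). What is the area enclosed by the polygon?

Apply Gauss's area formula: 2A = Σ (x_i·y_{i+1} − x_{i+1}·y_i), indices taken mod 6.
Σ = (82) + (-3) + (-12) + (12) + (24.5) + (26) = 129.5
Area = |Σ|/2 = 64.75.

64.75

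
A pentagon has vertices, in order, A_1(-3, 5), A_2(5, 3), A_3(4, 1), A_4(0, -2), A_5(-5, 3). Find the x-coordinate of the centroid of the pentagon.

-1/15

Apply the shoelace formula. First the cross-terms c_i = x_i·y_{i+1} − x_{i+1}·y_i:
  -34, -7, -8, -10, -16  ⇒  2A = -75, A = -37.5.
Then Σ (x_i + x_{i+1})·c_i = 15, so x̄ = 15 / (6·(-37.5)) = -1/15.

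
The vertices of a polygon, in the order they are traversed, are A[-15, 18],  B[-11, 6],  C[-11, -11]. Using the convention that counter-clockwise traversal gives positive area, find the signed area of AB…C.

Apply the surveyor's formula: 2A = Σ (x_i·y_{i+1} − x_{i+1}·y_i), indices taken mod 3.
Cross-terms: 108, 187, -363  ⇒  Σ = -68
Signed area = Σ/2 = -34 (negative ⇒ clockwise traversal).

-34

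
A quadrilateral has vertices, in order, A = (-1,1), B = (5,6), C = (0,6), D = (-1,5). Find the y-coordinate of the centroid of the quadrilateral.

373/87

Apply the surveyor's formula. First the cross-terms c_i = x_i·y_{i+1} − x_{i+1}·y_i:
  -11, 30, 6, 4  ⇒  2A = 29, A = 14.5.
Then Σ (y_i + y_{i+1})·c_i = 373, so ȳ = 373 / (6·14.5) = 373/87.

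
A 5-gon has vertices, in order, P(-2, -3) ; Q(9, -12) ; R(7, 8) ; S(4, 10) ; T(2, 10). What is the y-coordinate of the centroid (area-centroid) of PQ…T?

-23/93

Apply the shoelace (surveyor's) formula. First the cross-terms c_i = x_i·y_{i+1} − x_{i+1}·y_i:
  51, 156, 38, 20, 14  ⇒  2A = 279, A = 139.5.
Then Σ (y_i + y_{i+1})·c_i = -207, so ȳ = -207 / (6·139.5) = -23/93.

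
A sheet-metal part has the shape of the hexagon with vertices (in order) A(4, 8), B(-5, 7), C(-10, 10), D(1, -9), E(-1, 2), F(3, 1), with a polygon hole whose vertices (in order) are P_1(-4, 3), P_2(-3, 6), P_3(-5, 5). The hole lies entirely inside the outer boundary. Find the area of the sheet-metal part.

84.5

Outer boundary:
Apply the shoelace formula: 2A = Σ (x_i·y_{i+1} − x_{i+1}·y_i), indices taken mod 6.
A→B: (4)(7) − (-5)(8) = 68
B→C: (-5)(10) − (-10)(7) = 20
C→D: (-10)(-9) − (1)(10) = 80
D→E: (1)(2) − (-1)(-9) = -7
E→F: (-1)(1) − (3)(2) = -7
F→A: (3)(8) − (4)(1) = 20
Σ = 174
Area = |Σ|/2 = 87.
Hole:
Apply the shoelace formula: 2A = Σ (x_i·y_{i+1} − x_{i+1}·y_i), indices taken mod 3.
Cross-terms: -15, 15, 5  ⇒  Σ = 5
Area = |Σ|/2 = 2.5.
Net area = 87 − 2.5 = 84.5.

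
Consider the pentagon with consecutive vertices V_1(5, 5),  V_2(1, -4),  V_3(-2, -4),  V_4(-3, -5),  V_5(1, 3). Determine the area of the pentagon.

26.5

Apply the shoelace formula: 2A = Σ (x_i·y_{i+1} − x_{i+1}·y_i), indices taken mod 5.
Σ = (-25) + (-12) + (-2) + (-4) + (-10) = -53
Area = |Σ|/2 = 26.5.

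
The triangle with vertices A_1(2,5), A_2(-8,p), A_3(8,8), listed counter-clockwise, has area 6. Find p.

Write out the shoelace sum; only the two edges meeting at A_2 involve p:
2·Area = [(2·p − (-8)·5) + ((-8)·8 − 8·p)] + 24
       = -6·p + 0 = 12
⇒ p = -2.

-2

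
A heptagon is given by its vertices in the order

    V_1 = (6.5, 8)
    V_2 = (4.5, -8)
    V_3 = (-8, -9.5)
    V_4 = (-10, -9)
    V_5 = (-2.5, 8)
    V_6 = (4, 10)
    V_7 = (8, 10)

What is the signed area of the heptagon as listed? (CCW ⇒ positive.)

-209.125

Apply the shoelace formula: 2A = Σ (x_i·y_{i+1} − x_{i+1}·y_i), indices taken mod 7.
V_1→V_2: (6.5)(-8) − (4.5)(8) = -88
V_2→V_3: (4.5)(-9.5) − (-8)(-8) = -106.75
V_3→V_4: (-8)(-9) − (-10)(-9.5) = -23
V_4→V_5: (-10)(8) − (-2.5)(-9) = -102.5
V_5→V_6: (-2.5)(10) − (4)(8) = -57
V_6→V_7: (4)(10) − (8)(10) = -40
V_7→V_1: (8)(8) − (6.5)(10) = -1
Σ = -418.25
Signed area = Σ/2 = -209.125 (negative ⇒ clockwise traversal).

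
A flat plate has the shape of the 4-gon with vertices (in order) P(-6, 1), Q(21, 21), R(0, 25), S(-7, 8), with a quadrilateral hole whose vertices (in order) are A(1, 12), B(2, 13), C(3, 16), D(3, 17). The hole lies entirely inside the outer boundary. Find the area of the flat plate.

Outer boundary:
Apply the shoelace formula: 2A = Σ (x_i·y_{i+1} − x_{i+1}·y_i), indices taken mod 4.
Σ = (-147) + (525) + (175) + (41) = 594
Area = |Σ|/2 = 297.
Hole:
Apply the shoelace (surveyor's) formula: 2A = Σ (x_i·y_{i+1} − x_{i+1}·y_i), indices taken mod 4.
Σ = (-11) + (-7) + (3) + (19) = 4
Area = |Σ|/2 = 2.
Net area = 297 − 2 = 295.

295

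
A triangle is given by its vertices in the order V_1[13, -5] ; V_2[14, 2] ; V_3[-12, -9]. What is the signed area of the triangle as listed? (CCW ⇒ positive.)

85.5

Apply the surveyor's formula: 2A = Σ (x_i·y_{i+1} − x_{i+1}·y_i), indices taken mod 3.
Cross-terms: 96, -102, 177  ⇒  Σ = 171
Signed area = Σ/2 = 85.5 (positive ⇒ counter-clockwise traversal).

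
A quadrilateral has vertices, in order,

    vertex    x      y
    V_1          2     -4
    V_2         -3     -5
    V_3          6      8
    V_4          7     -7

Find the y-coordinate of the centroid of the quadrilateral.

Apply the surveyor's formula. First the cross-terms c_i = x_i·y_{i+1} − x_{i+1}·y_i:
  -22, 6, -98, -14  ⇒  2A = -128, A = -64.
Then Σ (y_i + y_{i+1})·c_i = 272, so ȳ = 272 / (6·(-64)) = -17/24.

-17/24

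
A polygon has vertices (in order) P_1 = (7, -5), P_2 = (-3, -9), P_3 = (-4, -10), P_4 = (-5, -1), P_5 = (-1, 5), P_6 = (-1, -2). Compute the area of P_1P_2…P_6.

65

Cross-terms: -78, -6, -46, -26, 7, 19  ⇒  Σ = -130
Area = |Σ|/2 = 65.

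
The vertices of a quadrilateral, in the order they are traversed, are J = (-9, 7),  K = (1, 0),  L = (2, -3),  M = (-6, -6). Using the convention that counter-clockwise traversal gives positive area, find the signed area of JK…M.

J→K: (-9)(0) − (1)(7) = -7
K→L: (1)(-3) − (2)(0) = -3
L→M: (2)(-6) − (-6)(-3) = -30
M→J: (-6)(7) − (-9)(-6) = -96
Σ = -136
Signed area = Σ/2 = -68 (negative ⇒ clockwise traversal).

-68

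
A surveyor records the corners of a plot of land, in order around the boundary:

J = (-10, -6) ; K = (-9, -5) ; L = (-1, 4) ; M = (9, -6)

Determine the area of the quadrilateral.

Σ = (-4) + (-41) + (-30) + (-114) = -189
Area = |Σ|/2 = 94.5.

94.5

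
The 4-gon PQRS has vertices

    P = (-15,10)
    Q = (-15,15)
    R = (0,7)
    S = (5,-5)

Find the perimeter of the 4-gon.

60

|PQ| = √((0)² + (5)²) = √25 = 5
|QR| = √((15)² + (-8)²) = √289 = 17
|RS| = √((5)² + (-12)²) = √169 = 13
|SP| = √((-20)² + (15)²) = √625 = 25
Perimeter = 5 + 17 + 13 + 25 = 60.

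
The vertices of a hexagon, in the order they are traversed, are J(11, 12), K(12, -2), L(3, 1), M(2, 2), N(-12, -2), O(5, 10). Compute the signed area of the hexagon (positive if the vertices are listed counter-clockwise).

Σ = (-166) + (18) + (4) + (20) + (-110) + (-50) = -284
Signed area = Σ/2 = -142 (negative ⇒ clockwise traversal).

-142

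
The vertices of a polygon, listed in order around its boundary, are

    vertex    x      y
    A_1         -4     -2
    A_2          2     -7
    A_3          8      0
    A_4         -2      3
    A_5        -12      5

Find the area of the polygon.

91

Σ = (32) + (56) + (24) + (26) + (44) = 182
Area = |Σ|/2 = 91.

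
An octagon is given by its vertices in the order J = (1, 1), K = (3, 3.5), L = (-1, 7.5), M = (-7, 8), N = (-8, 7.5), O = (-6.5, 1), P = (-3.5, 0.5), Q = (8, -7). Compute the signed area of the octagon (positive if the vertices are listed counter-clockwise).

79.5

Apply the surveyor's formula: 2A = Σ (x_i·y_{i+1} − x_{i+1}·y_i), indices taken mod 8.
Σ = (0.5) + (26) + (44.5) + (11.5) + (40.75) + (0.25) + (20.5) + (15) = 159
Signed area = Σ/2 = 79.5 (positive ⇒ counter-clockwise traversal).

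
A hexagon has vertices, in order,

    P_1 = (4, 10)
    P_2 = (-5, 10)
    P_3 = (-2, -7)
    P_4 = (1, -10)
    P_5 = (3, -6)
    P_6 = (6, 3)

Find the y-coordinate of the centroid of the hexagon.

537/289

Apply Gauss's area formula. First the cross-terms c_i = x_i·y_{i+1} − x_{i+1}·y_i:
  90, 55, 27, 24, 45, 48  ⇒  2A = 289, A = 144.5.
Then Σ (y_i + y_{i+1})·c_i = 1611, so ȳ = 1611 / (6·144.5) = 537/289.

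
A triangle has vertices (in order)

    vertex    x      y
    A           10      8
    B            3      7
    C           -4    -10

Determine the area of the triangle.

56

Apply the surveyor's formula: 2A = Σ (x_i·y_{i+1} − x_{i+1}·y_i), indices taken mod 3.
Cross-terms: 46, -2, 68  ⇒  Σ = 112
Area = |Σ|/2 = 56.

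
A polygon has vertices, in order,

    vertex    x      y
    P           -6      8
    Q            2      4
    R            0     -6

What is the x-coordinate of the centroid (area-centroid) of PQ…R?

Apply Gauss's area formula. First the cross-terms c_i = x_i·y_{i+1} − x_{i+1}·y_i:
  -40, -12, -36  ⇒  2A = -88, A = -44.
Then Σ (x_i + x_{i+1})·c_i = 352, so x̄ = 352 / (6·(-44)) = -4/3.

-4/3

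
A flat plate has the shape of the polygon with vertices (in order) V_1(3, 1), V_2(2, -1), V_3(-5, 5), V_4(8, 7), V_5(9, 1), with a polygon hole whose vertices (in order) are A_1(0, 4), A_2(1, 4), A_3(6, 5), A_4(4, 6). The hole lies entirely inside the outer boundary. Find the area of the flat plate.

Outer boundary:
Apply the shoelace (surveyor's) formula: 2A = Σ (x_i·y_{i+1} − x_{i+1}·y_i), indices taken mod 5.
Σ = (-5) + (5) + (-75) + (-55) + (6) = -124
Area = |Σ|/2 = 62.
Hole:
Apply the shoelace (surveyor's) formula: 2A = Σ (x_i·y_{i+1} − x_{i+1}·y_i), indices taken mod 4.
Σ = (-4) + (-19) + (16) + (16) = 9
Area = |Σ|/2 = 4.5.
Net area = 62 − 4.5 = 57.5.

57.5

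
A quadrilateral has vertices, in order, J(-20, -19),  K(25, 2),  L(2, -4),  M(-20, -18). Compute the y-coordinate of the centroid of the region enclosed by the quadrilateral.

-1075/141

Apply the shoelace formula. First the cross-terms c_i = x_i·y_{i+1} − x_{i+1}·y_i:
  435, -104, -116, 20  ⇒  2A = 235, A = 117.5.
Then Σ (y_i + y_{i+1})·c_i = -5375, so ȳ = -5375 / (6·117.5) = -1075/141.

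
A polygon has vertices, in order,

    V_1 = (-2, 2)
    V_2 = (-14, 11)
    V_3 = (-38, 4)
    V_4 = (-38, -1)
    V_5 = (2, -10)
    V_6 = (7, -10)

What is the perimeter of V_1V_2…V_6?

106

|V_1V_2| = √((-12)² + (9)²) = √225 = 15
|V_2V_3| = √((-24)² + (-7)²) = √625 = 25
|V_3V_4| = √((0)² + (-5)²) = √25 = 5
|V_4V_5| = √((40)² + (-9)²) = √1681 = 41
|V_5V_6| = √((5)² + (0)²) = √25 = 5
|V_6V_1| = √((-9)² + (12)²) = √225 = 15
Perimeter = 15 + 25 + 5 + 41 + 5 + 15 = 106.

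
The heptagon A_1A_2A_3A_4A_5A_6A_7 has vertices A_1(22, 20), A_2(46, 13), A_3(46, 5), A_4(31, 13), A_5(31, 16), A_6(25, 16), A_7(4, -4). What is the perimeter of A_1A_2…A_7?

|A_1A_2| = √((24)² + (-7)²) = √625 = 25
|A_2A_3| = √((0)² + (-8)²) = √64 = 8
|A_3A_4| = √((-15)² + (8)²) = √289 = 17
|A_4A_5| = √((0)² + (3)²) = √9 = 3
|A_5A_6| = √((-6)² + (0)²) = √36 = 6
|A_6A_7| = √((-21)² + (-20)²) = √841 = 29
|A_7A_1| = √((18)² + (24)²) = √900 = 30
Perimeter = 25 + 8 + 17 + 3 + 6 + 29 + 30 = 118.

118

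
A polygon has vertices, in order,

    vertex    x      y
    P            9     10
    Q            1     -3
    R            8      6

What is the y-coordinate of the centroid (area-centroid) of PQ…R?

Apply Gauss's area formula. First the cross-terms c_i = x_i·y_{i+1} − x_{i+1}·y_i:
  -37, 30, 26  ⇒  2A = 19, A = 9.5.
Then Σ (y_i + y_{i+1})·c_i = 247, so ȳ = 247 / (6·9.5) = 13/3.

13/3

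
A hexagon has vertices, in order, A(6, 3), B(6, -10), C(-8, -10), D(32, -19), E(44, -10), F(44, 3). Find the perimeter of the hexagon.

|AB| = √((0)² + (-13)²) = √169 = 13
|BC| = √((-14)² + (0)²) = √196 = 14
|CD| = √((40)² + (-9)²) = √1681 = 41
|DE| = √((12)² + (9)²) = √225 = 15
|EF| = √((0)² + (13)²) = √169 = 13
|FA| = √((-38)² + (0)²) = √1444 = 38
Perimeter = 13 + 14 + 41 + 15 + 13 + 38 = 134.

134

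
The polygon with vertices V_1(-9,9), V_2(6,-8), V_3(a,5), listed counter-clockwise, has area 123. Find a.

9

Write out the shoelace sum; only the two edges meeting at V_3 involve a:
2·Area = [(6·5 − a·(-8)) + (a·9 − (-9)·5)] + 18
       = 17·a + 93 = 246
⇒ a = 9.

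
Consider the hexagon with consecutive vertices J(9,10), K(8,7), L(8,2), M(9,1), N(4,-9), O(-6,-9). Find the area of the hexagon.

110.5

Σ = (-17) + (-40) + (-10) + (-85) + (-90) + (21) = -221
Area = |Σ|/2 = 110.5.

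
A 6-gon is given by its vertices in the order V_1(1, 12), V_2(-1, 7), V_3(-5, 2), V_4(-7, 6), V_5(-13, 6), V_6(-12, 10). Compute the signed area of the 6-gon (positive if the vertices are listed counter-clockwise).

Cross-terms: 19, 33, -16, 36, -58, -154  ⇒  Σ = -140
Signed area = Σ/2 = -70 (negative ⇒ clockwise traversal).

-70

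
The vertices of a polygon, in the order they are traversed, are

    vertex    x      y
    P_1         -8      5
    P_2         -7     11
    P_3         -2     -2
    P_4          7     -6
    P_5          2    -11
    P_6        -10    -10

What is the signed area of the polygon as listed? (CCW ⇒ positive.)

-158

Apply the shoelace (surveyor's) formula: 2A = Σ (x_i·y_{i+1} − x_{i+1}·y_i), indices taken mod 6.
Cross-terms: -53, 36, 26, -65, -130, -130  ⇒  Σ = -316
Signed area = Σ/2 = -158 (negative ⇒ clockwise traversal).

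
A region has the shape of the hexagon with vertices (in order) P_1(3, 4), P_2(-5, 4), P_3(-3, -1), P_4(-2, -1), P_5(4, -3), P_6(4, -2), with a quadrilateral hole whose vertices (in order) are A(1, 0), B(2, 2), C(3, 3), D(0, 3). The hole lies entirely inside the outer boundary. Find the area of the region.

39

Outer boundary:
Cross-terms: 32, 17, 1, 10, 4, 22  ⇒  Σ = 86
Area = |Σ|/2 = 43.
Hole:
Apply the surveyor's formula: 2A = Σ (x_i·y_{i+1} − x_{i+1}·y_i), indices taken mod 4.
Σ = (2) + (0) + (9) + (-3) = 8
Area = |Σ|/2 = 4.
Net area = 43 − 4 = 39.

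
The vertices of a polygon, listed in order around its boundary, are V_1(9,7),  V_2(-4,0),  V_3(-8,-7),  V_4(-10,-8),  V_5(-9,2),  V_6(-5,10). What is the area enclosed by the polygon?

Σ = (28) + (28) + (-6) + (-92) + (-80) + (-125) = -247
Area = |Σ|/2 = 123.5.

123.5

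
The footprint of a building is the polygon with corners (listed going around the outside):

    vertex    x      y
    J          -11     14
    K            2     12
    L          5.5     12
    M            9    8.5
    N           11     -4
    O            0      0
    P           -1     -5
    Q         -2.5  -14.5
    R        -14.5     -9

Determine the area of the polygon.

440.25

Apply the surveyor's formula: 2A = Σ (x_i·y_{i+1} − x_{i+1}·y_i), indices taken mod 9.
J→K: (-11)(12) − (2)(14) = -160
K→L: (2)(12) − (5.5)(12) = -42
L→M: (5.5)(8.5) − (9)(12) = -61.25
M→N: (9)(-4) − (11)(8.5) = -129.5
N→O: (11)(0) − (0)(-4) = 0
O→P: (0)(-5) − (-1)(0) = 0
P→Q: (-1)(-14.5) − (-2.5)(-5) = 2
Q→R: (-2.5)(-9) − (-14.5)(-14.5) = -187.75
R→J: (-14.5)(14) − (-11)(-9) = -302
Σ = -880.5
Area = |Σ|/2 = 440.25.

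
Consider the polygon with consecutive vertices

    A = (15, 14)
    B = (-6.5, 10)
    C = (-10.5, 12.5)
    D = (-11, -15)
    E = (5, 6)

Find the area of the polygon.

Cross-terms: 241, 23.75, 295, 9, -20  ⇒  Σ = 548.75
Area = |Σ|/2 = 274.375.

274.375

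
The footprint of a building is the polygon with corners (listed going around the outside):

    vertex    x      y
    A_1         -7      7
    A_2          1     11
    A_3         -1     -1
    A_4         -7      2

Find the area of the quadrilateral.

Σ = (-84) + (10) + (-9) + (-35) = -118
Area = |Σ|/2 = 59.

59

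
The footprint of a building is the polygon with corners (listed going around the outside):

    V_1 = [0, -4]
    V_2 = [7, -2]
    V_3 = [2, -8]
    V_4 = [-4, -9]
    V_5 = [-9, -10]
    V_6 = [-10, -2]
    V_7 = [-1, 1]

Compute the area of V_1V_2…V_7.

Apply the surveyor's formula: 2A = Σ (x_i·y_{i+1} − x_{i+1}·y_i), indices taken mod 7.
V_1→V_2: (0)(-2) − (7)(-4) = 28
V_2→V_3: (7)(-8) − (2)(-2) = -52
V_3→V_4: (2)(-9) − (-4)(-8) = -50
V_4→V_5: (-4)(-10) − (-9)(-9) = -41
V_5→V_6: (-9)(-2) − (-10)(-10) = -82
V_6→V_7: (-10)(1) − (-1)(-2) = -12
V_7→V_1: (-1)(-4) − (0)(1) = 4
Σ = -205
Area = |Σ|/2 = 102.5.

102.5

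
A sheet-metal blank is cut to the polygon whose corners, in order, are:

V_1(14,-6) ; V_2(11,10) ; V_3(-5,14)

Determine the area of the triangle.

122

V_1→V_2: (14)(10) − (11)(-6) = 206
V_2→V_3: (11)(14) − (-5)(10) = 204
V_3→V_1: (-5)(-6) − (14)(14) = -166
Σ = 244
Area = |Σ|/2 = 122.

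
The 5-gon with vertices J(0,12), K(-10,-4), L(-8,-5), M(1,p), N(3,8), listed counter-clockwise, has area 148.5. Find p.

Write out the shoelace sum; only the two edges meeting at M involve p:
2·Area = [((-8)·p − 1·(-5)) + (1·8 − 3·p)] + 174
       = -11·p + 187 = 297
⇒ p = -10.

-10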